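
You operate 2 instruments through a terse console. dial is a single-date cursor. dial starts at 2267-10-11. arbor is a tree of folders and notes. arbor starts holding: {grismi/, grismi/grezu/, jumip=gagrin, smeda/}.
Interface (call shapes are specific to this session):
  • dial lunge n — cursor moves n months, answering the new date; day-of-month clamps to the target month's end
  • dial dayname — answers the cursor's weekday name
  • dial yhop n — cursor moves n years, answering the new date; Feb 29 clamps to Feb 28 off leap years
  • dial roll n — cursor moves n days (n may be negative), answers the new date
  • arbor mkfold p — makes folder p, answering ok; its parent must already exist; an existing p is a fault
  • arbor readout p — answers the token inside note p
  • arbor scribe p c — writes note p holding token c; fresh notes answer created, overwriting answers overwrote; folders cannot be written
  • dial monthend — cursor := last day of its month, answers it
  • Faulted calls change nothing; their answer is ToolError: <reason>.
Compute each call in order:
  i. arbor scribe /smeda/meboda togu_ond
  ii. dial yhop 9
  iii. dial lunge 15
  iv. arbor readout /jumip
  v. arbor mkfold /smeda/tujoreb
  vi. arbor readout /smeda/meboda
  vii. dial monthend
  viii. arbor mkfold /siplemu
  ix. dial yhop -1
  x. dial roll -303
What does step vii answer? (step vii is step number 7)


Do: arbor scribe[p='/smeda/meboda'; c='togu_ond']
See: created
Do: dial yhop[n='9']
See: 2276-10-11
Do: dial lunge[n='15']
See: 2278-01-11
Do: arbor readout[p='/jumip']
See: gagrin
Do: arbor mkfold[p='/smeda/tujoreb']
See: ok
Do: arbor readout[p='/smeda/meboda']
See: togu_ond
Do: dial monthend[]
See: 2278-01-31
Do: arbor mkfold[p='/siplemu']
See: ok
Do: dial yhop[n='-1']
See: 2277-01-31
Do: dial roll[n='-303']
See: 2276-04-03

Answer: 2278-01-31


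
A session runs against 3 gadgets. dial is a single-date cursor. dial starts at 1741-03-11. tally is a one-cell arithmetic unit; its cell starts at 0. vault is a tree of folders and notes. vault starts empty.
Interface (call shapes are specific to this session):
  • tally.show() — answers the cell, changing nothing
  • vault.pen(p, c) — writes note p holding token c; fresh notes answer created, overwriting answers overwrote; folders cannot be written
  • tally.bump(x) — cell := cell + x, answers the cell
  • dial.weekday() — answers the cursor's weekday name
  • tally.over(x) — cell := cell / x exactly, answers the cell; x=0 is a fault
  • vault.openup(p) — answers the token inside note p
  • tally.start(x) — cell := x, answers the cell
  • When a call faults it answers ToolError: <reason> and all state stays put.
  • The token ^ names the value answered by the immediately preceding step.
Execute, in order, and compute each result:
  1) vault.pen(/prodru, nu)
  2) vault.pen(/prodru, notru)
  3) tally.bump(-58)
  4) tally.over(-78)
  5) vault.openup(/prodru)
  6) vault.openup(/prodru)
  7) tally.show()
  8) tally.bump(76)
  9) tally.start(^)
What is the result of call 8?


CALL vault.pen[/prodru; nu]
RET  created
CALL vault.pen[/prodru; notru]
RET  overwrote
CALL tally.bump[-58]
RET  -58
CALL tally.over[-78]
RET  29/39
CALL vault.openup[/prodru]
RET  notru
CALL vault.openup[/prodru]
RET  notru
CALL tally.show[]
RET  29/39
CALL tally.bump[76]
RET  2993/39
CALL tally.start[^]
RET  2993/39

Answer: 2993/39


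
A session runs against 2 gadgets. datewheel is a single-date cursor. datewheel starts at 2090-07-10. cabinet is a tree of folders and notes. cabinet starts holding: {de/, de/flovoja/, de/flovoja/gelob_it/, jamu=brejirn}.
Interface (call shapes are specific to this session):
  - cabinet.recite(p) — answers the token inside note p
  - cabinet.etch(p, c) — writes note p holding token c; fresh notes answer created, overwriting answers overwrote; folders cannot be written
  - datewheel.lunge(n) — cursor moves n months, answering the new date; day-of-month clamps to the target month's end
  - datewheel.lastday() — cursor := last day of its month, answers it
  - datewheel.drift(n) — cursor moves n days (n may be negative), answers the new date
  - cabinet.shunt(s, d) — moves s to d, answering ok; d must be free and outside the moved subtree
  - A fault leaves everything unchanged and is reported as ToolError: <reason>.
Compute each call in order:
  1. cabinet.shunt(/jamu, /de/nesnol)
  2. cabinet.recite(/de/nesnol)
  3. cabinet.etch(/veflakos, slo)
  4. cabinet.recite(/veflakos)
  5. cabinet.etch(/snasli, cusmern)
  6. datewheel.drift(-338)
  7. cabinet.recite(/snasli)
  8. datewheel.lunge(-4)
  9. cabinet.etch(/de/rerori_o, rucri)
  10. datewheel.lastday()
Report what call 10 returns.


Answer: 2089-04-30

Derivation:
// 1. cabinet.shunt(s='/jamu', d='/de/nesnol') -> ok
// 2. cabinet.recite(p='/de/nesnol') -> brejirn
// 3. cabinet.etch(p='/veflakos', c='slo') -> created
// 4. cabinet.recite(p='/veflakos') -> slo
// 5. cabinet.etch(p='/snasli', c='cusmern') -> created
// 6. datewheel.drift(n='-338') -> 2089-08-06
// 7. cabinet.recite(p='/snasli') -> cusmern
// 8. datewheel.lunge(n='-4') -> 2089-04-06
// 9. cabinet.etch(p='/de/rerori_o', c='rucri') -> created
// 10. datewheel.lastday() -> 2089-04-30


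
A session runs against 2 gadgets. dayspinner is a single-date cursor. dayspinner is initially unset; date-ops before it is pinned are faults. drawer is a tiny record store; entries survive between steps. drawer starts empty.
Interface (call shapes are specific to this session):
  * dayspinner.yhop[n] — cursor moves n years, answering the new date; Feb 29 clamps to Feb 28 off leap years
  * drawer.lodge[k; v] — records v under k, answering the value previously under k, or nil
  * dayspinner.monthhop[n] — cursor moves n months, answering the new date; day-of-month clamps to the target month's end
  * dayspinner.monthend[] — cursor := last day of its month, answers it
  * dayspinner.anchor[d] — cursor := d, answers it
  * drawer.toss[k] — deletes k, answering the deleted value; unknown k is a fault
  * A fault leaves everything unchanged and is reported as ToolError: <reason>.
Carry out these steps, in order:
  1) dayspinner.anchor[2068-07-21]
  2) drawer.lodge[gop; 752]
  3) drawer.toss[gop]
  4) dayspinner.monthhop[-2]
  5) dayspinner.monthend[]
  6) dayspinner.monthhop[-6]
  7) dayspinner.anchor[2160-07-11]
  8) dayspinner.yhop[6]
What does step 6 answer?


Answer: 2067-11-30

Derivation:
>>> anchor d: 2068-07-21
:: 2068-07-21
>>> lodge k: gop v: 752
:: nil
>>> toss k: gop
:: 752
>>> monthhop n: -2
:: 2068-05-21
>>> monthend
:: 2068-05-31
>>> monthhop n: -6
:: 2067-11-30
>>> anchor d: 2160-07-11
:: 2160-07-11
>>> yhop n: 6
:: 2166-07-11


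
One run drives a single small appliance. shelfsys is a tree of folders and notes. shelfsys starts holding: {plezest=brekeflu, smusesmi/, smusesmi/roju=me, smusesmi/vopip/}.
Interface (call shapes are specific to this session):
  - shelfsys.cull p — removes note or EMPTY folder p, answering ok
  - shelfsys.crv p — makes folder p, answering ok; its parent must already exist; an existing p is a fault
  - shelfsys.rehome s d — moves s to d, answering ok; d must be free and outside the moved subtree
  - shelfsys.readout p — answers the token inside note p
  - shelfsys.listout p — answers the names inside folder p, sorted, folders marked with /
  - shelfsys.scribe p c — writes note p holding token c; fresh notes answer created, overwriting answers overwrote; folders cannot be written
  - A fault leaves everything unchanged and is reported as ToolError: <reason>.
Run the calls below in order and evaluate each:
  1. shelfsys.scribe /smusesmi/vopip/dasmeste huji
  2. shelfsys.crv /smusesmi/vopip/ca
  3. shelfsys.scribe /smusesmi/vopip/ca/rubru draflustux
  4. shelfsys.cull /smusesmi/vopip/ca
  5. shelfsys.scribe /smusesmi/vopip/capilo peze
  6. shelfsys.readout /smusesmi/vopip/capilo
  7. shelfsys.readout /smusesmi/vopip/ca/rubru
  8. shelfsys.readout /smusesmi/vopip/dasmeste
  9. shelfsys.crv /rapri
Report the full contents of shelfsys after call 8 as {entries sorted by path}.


Answer: {plezest=brekeflu, smusesmi/, smusesmi/roju=me, smusesmi/vopip/, smusesmi/vopip/ca/, smusesmi/vopip/ca/rubru=draflustux, smusesmi/vopip/capilo=peze, smusesmi/vopip/dasmeste=huji}

Derivation:
// scribe(p='/smusesmi/vopip/dasmeste', c='huji') => created
// crv(p='/smusesmi/vopip/ca') => ok
// scribe(p='/smusesmi/vopip/ca/rubru', c='draflustux') => created
// cull(p='/smusesmi/vopip/ca') => ToolError: not empty
// scribe(p='/smusesmi/vopip/capilo', c='peze') => created
// readout(p='/smusesmi/vopip/capilo') => peze
// readout(p='/smusesmi/vopip/ca/rubru') => draflustux
// readout(p='/smusesmi/vopip/dasmeste') => huji
// crv(p='/rapri') => ok


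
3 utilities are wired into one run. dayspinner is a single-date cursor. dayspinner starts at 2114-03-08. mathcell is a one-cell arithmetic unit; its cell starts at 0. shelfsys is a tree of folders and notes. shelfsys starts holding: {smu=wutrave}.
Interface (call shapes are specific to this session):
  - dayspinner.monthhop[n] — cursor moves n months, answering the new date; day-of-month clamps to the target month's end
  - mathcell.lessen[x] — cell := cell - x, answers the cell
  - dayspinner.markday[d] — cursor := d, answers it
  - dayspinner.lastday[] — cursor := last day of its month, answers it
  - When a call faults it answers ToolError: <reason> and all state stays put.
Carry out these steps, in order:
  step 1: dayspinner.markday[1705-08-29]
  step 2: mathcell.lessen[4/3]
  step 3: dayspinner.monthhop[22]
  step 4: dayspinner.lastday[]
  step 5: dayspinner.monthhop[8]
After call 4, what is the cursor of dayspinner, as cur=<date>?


// dayspinner.markday(d=1705-08-29) == 1705-08-29
// mathcell.lessen(x=4/3) == -4/3
// dayspinner.monthhop(n=22) == 1707-06-29
// dayspinner.lastday() == 1707-06-30
// dayspinner.monthhop(n=8) == 1708-02-29

Answer: cur=1707-06-30


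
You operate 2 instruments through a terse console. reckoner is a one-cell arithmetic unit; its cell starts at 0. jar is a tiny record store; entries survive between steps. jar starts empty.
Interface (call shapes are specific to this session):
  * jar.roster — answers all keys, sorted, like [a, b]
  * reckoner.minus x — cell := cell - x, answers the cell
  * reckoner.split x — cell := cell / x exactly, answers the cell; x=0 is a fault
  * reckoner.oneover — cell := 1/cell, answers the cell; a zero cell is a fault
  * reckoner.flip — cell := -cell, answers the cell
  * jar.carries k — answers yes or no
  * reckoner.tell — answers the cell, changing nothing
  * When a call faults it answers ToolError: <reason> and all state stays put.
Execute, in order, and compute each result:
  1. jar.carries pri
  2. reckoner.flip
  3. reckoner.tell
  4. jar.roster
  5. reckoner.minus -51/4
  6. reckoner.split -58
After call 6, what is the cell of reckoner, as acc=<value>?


Act: jar.carries[k: pri]
Obs: no
Act: reckoner.flip[]
Obs: 0
Act: reckoner.tell[]
Obs: 0
Act: jar.roster[]
Obs: []
Act: reckoner.minus[x: -51/4]
Obs: 51/4
Act: reckoner.split[x: -58]
Obs: -51/232

Answer: acc=-51/232


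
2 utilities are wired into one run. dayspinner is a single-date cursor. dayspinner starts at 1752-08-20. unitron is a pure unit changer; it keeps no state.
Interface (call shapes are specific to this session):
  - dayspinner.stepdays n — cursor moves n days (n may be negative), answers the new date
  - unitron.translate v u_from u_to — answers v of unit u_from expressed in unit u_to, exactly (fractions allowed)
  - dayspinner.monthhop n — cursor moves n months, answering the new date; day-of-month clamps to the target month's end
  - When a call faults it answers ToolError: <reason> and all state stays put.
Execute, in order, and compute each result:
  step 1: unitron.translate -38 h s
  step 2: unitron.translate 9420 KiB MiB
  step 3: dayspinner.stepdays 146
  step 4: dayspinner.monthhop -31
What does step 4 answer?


Answer: 1750-06-13

Derivation:
% 1. translate(v: -38, u_from: h, u_to: s) => -136800
% 2. translate(v: 9420, u_from: KiB, u_to: MiB) => 2355/256
% 3. stepdays(n: 146) => 1753-01-13
% 4. monthhop(n: -31) => 1750-06-13


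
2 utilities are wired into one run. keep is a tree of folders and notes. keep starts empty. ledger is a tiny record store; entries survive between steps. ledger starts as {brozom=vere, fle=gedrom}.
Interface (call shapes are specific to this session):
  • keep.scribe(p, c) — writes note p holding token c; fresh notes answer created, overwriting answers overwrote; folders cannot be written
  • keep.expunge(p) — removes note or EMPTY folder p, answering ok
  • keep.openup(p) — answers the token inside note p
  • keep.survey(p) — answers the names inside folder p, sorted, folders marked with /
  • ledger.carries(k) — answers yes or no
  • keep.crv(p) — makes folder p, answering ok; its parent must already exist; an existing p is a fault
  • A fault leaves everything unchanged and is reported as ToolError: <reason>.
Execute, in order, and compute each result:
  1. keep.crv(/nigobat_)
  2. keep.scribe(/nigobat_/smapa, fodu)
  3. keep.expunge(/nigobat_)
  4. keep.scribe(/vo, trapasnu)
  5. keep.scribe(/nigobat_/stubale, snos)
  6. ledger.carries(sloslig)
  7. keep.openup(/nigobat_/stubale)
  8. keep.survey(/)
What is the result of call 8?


Answer: [nigobat_/, vo]

Derivation:
;; keep.crv(/nigobat_) == ok
;; keep.scribe(/nigobat_/smapa, fodu) == created
;; keep.expunge(/nigobat_) == ToolError: not empty
;; keep.scribe(/vo, trapasnu) == created
;; keep.scribe(/nigobat_/stubale, snos) == created
;; ledger.carries(sloslig) == no
;; keep.openup(/nigobat_/stubale) == snos
;; keep.survey(/) == [nigobat_/, vo]


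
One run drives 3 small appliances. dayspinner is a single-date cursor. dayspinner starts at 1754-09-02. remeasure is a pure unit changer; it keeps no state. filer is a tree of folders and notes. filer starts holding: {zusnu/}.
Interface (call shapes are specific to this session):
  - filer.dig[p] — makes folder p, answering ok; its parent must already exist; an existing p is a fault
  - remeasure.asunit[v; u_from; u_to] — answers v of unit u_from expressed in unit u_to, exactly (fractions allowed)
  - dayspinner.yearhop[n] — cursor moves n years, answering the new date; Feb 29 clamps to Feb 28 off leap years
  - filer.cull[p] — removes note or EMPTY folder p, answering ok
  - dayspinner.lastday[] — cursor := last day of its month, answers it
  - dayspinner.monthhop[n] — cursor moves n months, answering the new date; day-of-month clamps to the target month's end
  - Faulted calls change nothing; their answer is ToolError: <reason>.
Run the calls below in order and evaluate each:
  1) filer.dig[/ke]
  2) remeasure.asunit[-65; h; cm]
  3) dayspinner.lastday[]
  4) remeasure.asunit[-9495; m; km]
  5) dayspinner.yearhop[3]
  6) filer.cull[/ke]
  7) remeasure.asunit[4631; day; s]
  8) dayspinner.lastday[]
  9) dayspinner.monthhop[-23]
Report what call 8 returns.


// filer.dig(p→/ke) == ok
// remeasure.asunit(v→-65, u_from→h, u_to→cm) == ToolError: incompatible units
// dayspinner.lastday() == 1754-09-30
// remeasure.asunit(v→-9495, u_from→m, u_to→km) == -1899/200
// dayspinner.yearhop(n→3) == 1757-09-30
// filer.cull(p→/ke) == ok
// remeasure.asunit(v→4631, u_from→day, u_to→s) == 400118400
// dayspinner.lastday() == 1757-09-30
// dayspinner.monthhop(n→-23) == 1755-10-30

Answer: 1757-09-30


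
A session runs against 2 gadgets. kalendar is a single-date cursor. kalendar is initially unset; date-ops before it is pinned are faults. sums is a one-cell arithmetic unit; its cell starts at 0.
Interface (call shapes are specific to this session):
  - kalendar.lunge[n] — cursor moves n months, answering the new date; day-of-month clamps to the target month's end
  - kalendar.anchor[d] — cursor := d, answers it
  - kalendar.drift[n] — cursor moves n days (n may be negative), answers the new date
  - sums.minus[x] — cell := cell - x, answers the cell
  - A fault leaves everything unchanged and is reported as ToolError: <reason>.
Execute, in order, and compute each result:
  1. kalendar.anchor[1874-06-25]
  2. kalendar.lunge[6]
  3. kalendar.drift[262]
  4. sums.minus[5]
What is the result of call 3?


Answer: 1875-09-13

Derivation:
% kalendar.anchor d: 1874-06-25
  1874-06-25
% kalendar.lunge n: 6
  1874-12-25
% kalendar.drift n: 262
  1875-09-13
% sums.minus x: 5
  -5


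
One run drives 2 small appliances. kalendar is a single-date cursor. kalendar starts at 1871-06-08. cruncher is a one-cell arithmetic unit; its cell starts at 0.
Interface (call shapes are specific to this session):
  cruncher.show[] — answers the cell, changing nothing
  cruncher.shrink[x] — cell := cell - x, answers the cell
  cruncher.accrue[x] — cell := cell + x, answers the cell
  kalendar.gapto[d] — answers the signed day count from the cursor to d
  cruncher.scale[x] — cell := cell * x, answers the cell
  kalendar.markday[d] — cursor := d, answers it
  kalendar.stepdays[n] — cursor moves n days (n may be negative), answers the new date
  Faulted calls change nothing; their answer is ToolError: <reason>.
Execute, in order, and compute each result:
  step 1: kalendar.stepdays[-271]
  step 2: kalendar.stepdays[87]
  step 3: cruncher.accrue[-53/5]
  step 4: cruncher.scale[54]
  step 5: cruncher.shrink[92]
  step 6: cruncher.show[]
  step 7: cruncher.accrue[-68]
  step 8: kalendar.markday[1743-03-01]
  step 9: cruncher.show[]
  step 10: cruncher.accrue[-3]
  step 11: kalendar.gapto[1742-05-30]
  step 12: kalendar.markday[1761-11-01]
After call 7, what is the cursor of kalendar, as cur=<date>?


Answer: cur=1870-12-06

Derivation:
I try kalendar.stepdays with n='-271', giving 1870-09-10.
I invoke kalendar.stepdays with n='87', → 1870-12-06.
I run cruncher.accrue with x='-53/5': -53/5.
Now I run cruncher.scale with x='54', yielding -2862/5.
I use cruncher.shrink with x='92', and get -3322/5.
I use cruncher.show(), → -3322/5.
I call cruncher.accrue with x='-68', — result: -3662/5.
Invoking kalendar.markday with d='1743-03-01', giving 1743-03-01.
Now I run cruncher.show, which returns -3662/5.
Using cruncher.accrue with x='-3', and see -3677/5.
Now I run kalendar.gapto with d='1742-05-30', and observe -275.
Next I call kalendar.markday with d='1761-11-01', — result: 1761-11-01.


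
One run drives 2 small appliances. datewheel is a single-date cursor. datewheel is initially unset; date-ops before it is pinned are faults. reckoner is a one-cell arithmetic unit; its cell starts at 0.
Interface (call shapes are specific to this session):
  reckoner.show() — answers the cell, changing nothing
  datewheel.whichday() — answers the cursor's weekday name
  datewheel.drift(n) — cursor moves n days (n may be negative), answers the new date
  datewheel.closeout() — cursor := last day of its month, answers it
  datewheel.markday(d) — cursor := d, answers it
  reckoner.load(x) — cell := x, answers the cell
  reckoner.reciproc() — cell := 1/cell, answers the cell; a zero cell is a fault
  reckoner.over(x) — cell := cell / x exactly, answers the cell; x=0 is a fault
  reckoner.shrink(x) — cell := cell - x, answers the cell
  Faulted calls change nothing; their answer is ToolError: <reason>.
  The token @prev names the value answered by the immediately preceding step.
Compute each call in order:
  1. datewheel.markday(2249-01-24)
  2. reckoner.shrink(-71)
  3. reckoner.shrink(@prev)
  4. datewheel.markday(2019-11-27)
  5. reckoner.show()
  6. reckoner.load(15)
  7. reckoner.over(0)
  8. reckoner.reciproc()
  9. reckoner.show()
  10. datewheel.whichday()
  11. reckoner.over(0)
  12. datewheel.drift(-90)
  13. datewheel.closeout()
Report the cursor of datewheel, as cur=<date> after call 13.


·→ datewheel.markday(2249-01-24)
·← 2249-01-24
·→ reckoner.shrink(-71)
·← 71
·→ reckoner.shrink(@prev)
·← 0
·→ datewheel.markday(2019-11-27)
·← 2019-11-27
·→ reckoner.show()
·← 0
·→ reckoner.load(15)
·← 15
·→ reckoner.over(0)
·← ToolError: division by zero
·→ reckoner.reciproc()
·← 1/15
·→ reckoner.show()
·← 1/15
·→ datewheel.whichday()
·← Wednesday
·→ reckoner.over(0)
·← ToolError: division by zero
·→ datewheel.drift(-90)
·← 2019-08-29
·→ datewheel.closeout()
·← 2019-08-31

Answer: cur=2019-08-31


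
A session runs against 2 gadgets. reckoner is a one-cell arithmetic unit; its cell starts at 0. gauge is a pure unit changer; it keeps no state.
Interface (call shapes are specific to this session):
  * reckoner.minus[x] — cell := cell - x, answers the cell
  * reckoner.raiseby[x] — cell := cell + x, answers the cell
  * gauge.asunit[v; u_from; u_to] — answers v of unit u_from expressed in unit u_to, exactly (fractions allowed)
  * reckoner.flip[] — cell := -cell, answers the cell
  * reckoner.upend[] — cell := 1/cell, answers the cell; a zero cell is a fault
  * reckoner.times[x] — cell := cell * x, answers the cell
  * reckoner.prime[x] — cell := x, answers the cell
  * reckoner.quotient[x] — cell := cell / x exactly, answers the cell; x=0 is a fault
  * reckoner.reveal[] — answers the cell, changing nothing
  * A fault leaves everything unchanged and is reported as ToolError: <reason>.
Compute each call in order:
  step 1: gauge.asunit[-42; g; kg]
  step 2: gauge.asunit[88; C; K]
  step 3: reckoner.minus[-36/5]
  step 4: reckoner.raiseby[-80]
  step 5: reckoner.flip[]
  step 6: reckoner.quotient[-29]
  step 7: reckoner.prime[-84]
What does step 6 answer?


Do: gauge.asunit[v→-42; u_from→g; u_to→kg]
See: -21/500
Do: gauge.asunit[v→88; u_from→C; u_to→K]
See: 7223/20
Do: reckoner.minus[x→-36/5]
See: 36/5
Do: reckoner.raiseby[x→-80]
See: -364/5
Do: reckoner.flip[]
See: 364/5
Do: reckoner.quotient[x→-29]
See: -364/145
Do: reckoner.prime[x→-84]
See: -84

Answer: -364/145


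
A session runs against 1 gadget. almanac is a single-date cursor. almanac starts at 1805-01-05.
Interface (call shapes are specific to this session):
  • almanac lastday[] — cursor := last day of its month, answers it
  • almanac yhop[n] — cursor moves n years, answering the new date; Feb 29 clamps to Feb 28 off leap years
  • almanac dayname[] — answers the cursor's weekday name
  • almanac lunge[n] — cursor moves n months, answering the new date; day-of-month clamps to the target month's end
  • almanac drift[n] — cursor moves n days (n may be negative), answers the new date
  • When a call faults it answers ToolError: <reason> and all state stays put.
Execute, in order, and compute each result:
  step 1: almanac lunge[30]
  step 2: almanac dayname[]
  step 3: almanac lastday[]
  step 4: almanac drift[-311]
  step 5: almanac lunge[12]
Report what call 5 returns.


Step: almanac lunge[n=30]
Result: 1807-07-05
Step: almanac dayname[]
Result: Sunday
Step: almanac lastday[]
Result: 1807-07-31
Step: almanac drift[n=-311]
Result: 1806-09-23
Step: almanac lunge[n=12]
Result: 1807-09-23

Answer: 1807-09-23


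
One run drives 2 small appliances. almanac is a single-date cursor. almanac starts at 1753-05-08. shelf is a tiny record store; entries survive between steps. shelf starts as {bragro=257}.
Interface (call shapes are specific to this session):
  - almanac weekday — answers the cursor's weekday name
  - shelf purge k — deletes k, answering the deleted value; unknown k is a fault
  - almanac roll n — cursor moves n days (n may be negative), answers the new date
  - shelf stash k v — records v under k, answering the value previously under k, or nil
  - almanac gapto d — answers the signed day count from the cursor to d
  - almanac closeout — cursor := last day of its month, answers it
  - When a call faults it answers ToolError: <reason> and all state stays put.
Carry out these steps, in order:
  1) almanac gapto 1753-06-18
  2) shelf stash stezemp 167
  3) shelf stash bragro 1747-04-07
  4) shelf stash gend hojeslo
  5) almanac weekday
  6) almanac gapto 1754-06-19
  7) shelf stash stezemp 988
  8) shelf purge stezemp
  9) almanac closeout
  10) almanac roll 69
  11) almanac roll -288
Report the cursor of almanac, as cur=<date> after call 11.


Answer: cur=1752-10-24

Derivation:
==> almanac gapto(d→1753-06-18)
<== 41
==> shelf stash(k→stezemp, v→167)
<== nil
==> shelf stash(k→bragro, v→1747-04-07)
<== 257
==> shelf stash(k→gend, v→hojeslo)
<== nil
==> almanac weekday()
<== Tuesday
==> almanac gapto(d→1754-06-19)
<== 407
==> shelf stash(k→stezemp, v→988)
<== 167
==> shelf purge(k→stezemp)
<== 988
==> almanac closeout()
<== 1753-05-31
==> almanac roll(n→69)
<== 1753-08-08
==> almanac roll(n→-288)
<== 1752-10-24


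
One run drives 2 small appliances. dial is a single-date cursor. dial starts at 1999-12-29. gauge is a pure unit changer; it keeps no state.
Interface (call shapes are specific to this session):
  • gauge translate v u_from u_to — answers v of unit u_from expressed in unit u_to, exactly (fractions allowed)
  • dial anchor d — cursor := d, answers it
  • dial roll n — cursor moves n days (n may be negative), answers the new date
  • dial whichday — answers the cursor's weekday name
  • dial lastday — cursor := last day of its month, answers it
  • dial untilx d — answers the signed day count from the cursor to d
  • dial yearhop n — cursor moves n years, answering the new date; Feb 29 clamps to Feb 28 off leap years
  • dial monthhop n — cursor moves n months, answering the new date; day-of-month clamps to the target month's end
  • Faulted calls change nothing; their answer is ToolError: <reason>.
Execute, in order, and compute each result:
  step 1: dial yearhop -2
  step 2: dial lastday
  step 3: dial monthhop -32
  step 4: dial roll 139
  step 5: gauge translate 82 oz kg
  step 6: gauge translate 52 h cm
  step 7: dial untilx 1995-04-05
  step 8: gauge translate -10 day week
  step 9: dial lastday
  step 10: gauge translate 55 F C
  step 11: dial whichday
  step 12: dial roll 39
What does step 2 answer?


Answer: 1997-12-31

Derivation:
[in] dial yearhop n→-2
  1997-12-29
[in] dial lastday
  1997-12-31
[in] dial monthhop n→-32
  1995-04-30
[in] dial roll n→139
  1995-09-16
[in] gauge translate v→82 u_from→oz u_to→kg
  1859728717/800000000
[in] gauge translate v→52 u_from→h u_to→cm
  ToolError: incompatible units
[in] dial untilx d→1995-04-05
  -164
[in] gauge translate v→-10 u_from→day u_to→week
  -10/7
[in] dial lastday
  1995-09-30
[in] gauge translate v→55 u_from→F u_to→C
  115/9
[in] dial whichday
  Saturday
[in] dial roll n→39
  1995-11-08


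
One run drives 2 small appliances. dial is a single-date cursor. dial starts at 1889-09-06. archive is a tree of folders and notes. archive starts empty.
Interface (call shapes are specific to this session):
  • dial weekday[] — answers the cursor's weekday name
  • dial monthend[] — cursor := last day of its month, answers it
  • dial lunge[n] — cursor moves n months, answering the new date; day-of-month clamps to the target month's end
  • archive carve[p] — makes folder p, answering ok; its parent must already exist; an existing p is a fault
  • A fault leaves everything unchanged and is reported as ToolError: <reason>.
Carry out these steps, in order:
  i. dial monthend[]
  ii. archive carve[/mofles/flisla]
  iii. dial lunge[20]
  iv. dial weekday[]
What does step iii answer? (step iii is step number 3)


Answer: 1891-05-30

Derivation:
% 1. dial monthend() => 1889-09-30
% 2. archive carve(p=/mofles/flisla) => ToolError: no parent
% 3. dial lunge(n=20) => 1891-05-30
% 4. dial weekday() => Saturday


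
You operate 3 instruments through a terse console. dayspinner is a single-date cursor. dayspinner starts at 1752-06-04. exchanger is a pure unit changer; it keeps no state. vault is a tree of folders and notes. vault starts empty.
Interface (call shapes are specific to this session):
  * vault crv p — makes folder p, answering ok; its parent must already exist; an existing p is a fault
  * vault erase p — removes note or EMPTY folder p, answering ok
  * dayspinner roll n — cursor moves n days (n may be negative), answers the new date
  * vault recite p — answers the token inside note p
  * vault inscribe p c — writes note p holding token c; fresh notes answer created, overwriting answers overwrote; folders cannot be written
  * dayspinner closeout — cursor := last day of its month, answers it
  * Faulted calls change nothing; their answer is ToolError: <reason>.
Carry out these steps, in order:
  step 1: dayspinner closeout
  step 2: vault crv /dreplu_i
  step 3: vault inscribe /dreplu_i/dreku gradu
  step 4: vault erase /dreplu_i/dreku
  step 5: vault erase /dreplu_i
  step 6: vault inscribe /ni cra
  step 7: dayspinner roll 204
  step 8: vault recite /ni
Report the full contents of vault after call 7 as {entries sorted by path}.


Answer: {ni=cra}

Derivation:
I try dayspinner closeout(), giving 1752-06-30.
I run vault crv with p='/dreplu_i', and get ok.
Then vault inscribe with p='/dreplu_i/dreku', c='gradu', which returns created.
Now I run vault erase with p='/dreplu_i/dreku', and get ok.
I try vault erase with p='/dreplu_i', → ok.
Using vault inscribe with p='/ni', c='cra', → created.
Invoking dayspinner roll with n='204', which returns 1753-01-20.
I invoke vault recite with p='/ni': cra.


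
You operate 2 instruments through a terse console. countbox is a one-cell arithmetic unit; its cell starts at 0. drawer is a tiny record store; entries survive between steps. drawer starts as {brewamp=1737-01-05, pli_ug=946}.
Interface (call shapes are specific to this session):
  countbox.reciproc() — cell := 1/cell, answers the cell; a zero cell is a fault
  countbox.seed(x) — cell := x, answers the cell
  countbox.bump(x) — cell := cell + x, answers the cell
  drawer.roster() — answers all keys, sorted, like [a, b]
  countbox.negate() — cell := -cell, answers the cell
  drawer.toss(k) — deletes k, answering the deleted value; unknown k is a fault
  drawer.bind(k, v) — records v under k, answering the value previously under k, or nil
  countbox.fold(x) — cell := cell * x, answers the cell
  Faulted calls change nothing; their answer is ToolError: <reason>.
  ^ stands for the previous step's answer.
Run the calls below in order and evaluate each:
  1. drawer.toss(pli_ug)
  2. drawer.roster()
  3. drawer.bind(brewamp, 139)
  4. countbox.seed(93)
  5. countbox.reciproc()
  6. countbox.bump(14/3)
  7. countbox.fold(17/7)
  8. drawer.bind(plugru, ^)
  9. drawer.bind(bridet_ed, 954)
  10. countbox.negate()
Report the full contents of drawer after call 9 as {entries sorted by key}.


>>> toss pli_ug
= 946
>>> roster
= [brewamp]
>>> bind brewamp 139
= 1737-01-05
>>> seed 93
= 93
>>> reciproc
= 1/93
>>> bump 14/3
= 145/31
>>> fold 17/7
= 2465/217
>>> bind plugru ^
= nil
>>> bind bridet_ed 954
= nil
>>> negate
= -2465/217

Answer: {brewamp=139, bridet_ed=954, plugru=2465/217}


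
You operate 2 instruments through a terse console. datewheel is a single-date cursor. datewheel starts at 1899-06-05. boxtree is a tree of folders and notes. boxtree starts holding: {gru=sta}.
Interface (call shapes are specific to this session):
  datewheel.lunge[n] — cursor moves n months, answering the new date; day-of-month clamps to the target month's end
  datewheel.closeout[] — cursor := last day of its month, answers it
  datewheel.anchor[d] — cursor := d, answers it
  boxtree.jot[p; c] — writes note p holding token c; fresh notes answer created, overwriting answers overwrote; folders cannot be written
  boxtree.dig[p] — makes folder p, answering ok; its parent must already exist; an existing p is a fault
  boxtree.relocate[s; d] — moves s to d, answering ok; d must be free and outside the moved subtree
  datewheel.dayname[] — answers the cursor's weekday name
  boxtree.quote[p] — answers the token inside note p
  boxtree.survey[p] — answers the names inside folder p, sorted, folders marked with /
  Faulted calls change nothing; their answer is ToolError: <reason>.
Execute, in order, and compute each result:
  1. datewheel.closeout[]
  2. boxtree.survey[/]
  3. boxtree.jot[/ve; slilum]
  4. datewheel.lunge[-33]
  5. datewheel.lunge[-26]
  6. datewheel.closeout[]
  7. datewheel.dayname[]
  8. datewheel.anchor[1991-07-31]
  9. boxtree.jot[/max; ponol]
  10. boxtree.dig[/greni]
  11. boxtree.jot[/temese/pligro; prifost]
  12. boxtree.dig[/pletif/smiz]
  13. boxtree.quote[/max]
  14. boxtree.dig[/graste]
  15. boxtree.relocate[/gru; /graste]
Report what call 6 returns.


Answer: 1894-07-31

Derivation:
[in] datewheel.closeout
= 1899-06-30
[in] boxtree.survey p: /
= [gru]
[in] boxtree.jot p: /ve c: slilum
= created
[in] datewheel.lunge n: -33
= 1896-09-30
[in] datewheel.lunge n: -26
= 1894-07-30
[in] datewheel.closeout
= 1894-07-31
[in] datewheel.dayname
= Tuesday
[in] datewheel.anchor d: 1991-07-31
= 1991-07-31
[in] boxtree.jot p: /max c: ponol
= created
[in] boxtree.dig p: /greni
= ok
[in] boxtree.jot p: /temese/pligro c: prifost
= ToolError: no parent
[in] boxtree.dig p: /pletif/smiz
= ToolError: no parent
[in] boxtree.quote p: /max
= ponol
[in] boxtree.dig p: /graste
= ok
[in] boxtree.relocate s: /gru d: /graste
= ToolError: exists


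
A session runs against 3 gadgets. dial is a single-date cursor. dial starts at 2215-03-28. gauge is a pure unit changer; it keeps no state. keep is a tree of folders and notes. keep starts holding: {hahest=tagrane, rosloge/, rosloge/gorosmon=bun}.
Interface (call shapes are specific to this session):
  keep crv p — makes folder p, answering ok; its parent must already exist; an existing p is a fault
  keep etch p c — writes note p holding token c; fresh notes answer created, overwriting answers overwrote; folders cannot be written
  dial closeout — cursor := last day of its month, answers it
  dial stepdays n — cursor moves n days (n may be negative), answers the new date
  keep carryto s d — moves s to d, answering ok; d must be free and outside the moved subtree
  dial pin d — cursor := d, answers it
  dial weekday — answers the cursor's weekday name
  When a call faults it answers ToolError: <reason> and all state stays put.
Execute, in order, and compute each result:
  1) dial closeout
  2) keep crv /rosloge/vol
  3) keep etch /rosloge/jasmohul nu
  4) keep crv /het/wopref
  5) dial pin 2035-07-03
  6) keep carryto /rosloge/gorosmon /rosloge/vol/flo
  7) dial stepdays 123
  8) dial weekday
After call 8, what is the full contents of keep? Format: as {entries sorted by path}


Answer: {hahest=tagrane, rosloge/, rosloge/jasmohul=nu, rosloge/vol/, rosloge/vol/flo=bun}

Derivation:
·→ dial closeout()
·← 2215-03-31
·→ keep crv(p=/rosloge/vol)
·← ok
·→ keep etch(p=/rosloge/jasmohul, c=nu)
·← created
·→ keep crv(p=/het/wopref)
·← ToolError: no parent
·→ dial pin(d=2035-07-03)
·← 2035-07-03
·→ keep carryto(s=/rosloge/gorosmon, d=/rosloge/vol/flo)
·← ok
·→ dial stepdays(n=123)
·← 2035-11-03
·→ dial weekday()
·← Saturday


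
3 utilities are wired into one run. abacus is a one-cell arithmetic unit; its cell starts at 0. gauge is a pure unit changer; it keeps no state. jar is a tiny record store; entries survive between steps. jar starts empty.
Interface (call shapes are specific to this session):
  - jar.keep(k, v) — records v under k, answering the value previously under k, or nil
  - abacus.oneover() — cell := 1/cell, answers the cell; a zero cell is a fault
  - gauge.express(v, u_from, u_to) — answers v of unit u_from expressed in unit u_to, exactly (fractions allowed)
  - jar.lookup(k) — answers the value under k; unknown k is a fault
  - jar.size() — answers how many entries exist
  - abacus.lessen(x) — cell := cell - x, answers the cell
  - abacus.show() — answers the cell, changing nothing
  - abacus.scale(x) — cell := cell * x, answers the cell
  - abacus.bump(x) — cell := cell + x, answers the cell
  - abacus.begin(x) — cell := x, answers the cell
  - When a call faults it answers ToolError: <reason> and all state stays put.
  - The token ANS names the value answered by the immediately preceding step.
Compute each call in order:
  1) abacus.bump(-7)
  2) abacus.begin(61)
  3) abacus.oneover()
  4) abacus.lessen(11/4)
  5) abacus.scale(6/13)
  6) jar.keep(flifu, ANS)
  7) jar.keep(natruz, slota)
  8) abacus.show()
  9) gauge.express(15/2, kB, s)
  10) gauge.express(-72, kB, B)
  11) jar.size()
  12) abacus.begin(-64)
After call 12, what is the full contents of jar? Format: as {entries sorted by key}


# bump(-7) == -7
# begin(61) == 61
# oneover() == 1/61
# lessen(11/4) == -667/244
# scale(6/13) == -2001/1586
# keep(flifu, ANS) == nil
# keep(natruz, slota) == nil
# show() == -2001/1586
# express(15/2, kB, s) == ToolError: incompatible units
# express(-72, kB, B) == -72000
# size() == 2
# begin(-64) == -64

Answer: {flifu=-2001/1586, natruz=slota}


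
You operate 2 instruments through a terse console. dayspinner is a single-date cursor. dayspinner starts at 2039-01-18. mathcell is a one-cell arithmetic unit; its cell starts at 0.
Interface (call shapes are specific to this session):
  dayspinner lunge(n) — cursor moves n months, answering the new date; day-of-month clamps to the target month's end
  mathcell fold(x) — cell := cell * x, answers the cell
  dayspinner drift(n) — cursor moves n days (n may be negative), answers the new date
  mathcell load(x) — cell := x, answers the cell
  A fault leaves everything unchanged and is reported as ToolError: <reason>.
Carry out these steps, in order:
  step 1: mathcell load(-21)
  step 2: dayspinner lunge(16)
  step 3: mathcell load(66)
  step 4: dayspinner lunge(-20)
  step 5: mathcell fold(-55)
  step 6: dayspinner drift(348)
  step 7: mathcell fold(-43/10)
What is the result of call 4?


# 1. mathcell load(-21) == -21
# 2. dayspinner lunge(16) == 2040-05-18
# 3. mathcell load(66) == 66
# 4. dayspinner lunge(-20) == 2038-09-18
# 5. mathcell fold(-55) == -3630
# 6. dayspinner drift(348) == 2039-09-01
# 7. mathcell fold(-43/10) == 15609

Answer: 2038-09-18


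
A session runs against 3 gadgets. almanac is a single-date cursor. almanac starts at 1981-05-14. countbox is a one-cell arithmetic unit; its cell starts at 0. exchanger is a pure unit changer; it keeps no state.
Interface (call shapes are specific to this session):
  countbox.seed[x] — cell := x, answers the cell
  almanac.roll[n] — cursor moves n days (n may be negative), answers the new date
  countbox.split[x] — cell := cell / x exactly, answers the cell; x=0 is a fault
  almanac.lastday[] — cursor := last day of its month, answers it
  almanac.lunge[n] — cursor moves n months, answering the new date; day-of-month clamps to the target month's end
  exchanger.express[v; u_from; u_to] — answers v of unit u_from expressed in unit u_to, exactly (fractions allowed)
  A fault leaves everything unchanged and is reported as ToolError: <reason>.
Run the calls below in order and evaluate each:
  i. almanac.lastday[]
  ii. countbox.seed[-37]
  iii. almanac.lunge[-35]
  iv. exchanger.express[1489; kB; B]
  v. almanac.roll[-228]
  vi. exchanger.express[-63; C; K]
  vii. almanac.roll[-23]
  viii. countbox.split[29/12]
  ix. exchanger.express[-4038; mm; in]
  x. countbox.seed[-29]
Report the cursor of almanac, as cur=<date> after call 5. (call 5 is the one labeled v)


Answer: cur=1977-11-14

Derivation:
Step: lastday[]
Result: 1981-05-31
Step: seed[x='-37']
Result: -37
Step: lunge[n='-35']
Result: 1978-06-30
Step: express[v='1489'; u_from='kB'; u_to='B']
Result: 1489000
Step: roll[n='-228']
Result: 1977-11-14
Step: express[v='-63'; u_from='C'; u_to='K']
Result: 4203/20
Step: roll[n='-23']
Result: 1977-10-22
Step: split[x='29/12']
Result: -444/29
Step: express[v='-4038'; u_from='mm'; u_to='in']
Result: -20190/127
Step: seed[x='-29']
Result: -29


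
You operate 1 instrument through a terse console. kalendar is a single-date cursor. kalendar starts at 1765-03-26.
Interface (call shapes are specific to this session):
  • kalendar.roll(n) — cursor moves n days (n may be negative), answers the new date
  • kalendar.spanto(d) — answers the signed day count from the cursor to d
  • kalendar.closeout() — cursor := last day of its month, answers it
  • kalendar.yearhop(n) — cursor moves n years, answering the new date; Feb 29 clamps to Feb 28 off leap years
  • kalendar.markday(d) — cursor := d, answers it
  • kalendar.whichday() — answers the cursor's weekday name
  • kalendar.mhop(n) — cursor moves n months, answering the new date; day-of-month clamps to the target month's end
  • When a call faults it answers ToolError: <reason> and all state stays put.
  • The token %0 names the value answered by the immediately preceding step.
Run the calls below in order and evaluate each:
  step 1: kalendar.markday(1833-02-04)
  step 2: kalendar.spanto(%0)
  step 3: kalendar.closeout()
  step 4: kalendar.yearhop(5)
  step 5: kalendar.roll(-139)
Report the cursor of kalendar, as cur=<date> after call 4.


Answer: cur=1838-02-28

Derivation:
→ kalendar.markday(d='1833-02-04')
← 1833-02-04
→ kalendar.spanto(d='%0')
← 0
→ kalendar.closeout()
← 1833-02-28
→ kalendar.yearhop(n='5')
← 1838-02-28
→ kalendar.roll(n='-139')
← 1837-10-12
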